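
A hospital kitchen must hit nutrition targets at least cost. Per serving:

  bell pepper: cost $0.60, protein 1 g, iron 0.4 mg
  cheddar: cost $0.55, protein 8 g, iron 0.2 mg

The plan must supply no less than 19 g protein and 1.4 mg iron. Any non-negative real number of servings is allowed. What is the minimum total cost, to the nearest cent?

Check every corner: each single food scaled to meet both minima, and each pair solved so both constraints bind.
bell pepper only: max(19/1, 1.4/0.4) = 19 servings → $11.40.
cheddar only: max(19/8, 1.4/0.2) = 7 servings → $3.85.
bell pepper + cheddar with both tight: 2.467 servings and 2.067 servings → $2.62.
The minimum over all feasible corners is $2.62.

$2.62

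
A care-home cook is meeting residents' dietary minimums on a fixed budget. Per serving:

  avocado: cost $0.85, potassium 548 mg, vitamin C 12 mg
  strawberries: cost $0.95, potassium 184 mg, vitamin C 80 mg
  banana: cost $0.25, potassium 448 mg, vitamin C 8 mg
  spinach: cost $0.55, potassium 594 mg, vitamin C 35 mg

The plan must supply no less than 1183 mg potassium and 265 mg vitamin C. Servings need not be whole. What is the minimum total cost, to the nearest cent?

The cheapest plan sits at a corner of the feasible region — with two constraints it uses at most two foods.
avocado only: max(1183/548, 265/12) = 22.08 servings → $18.77.
strawberries only: max(1183/184, 265/80) = 6.429 servings → $6.11.
banana only: max(1183/448, 265/8) = 33.12 servings → $8.28.
spinach only: max(1183/594, 265/35) = 7.571 servings → $4.16.
avocado + strawberries with both tight: 1.102 servings and 3.147 servings → $3.93.
avocado + banana: the both-tight solution has a negative serving — not a feasible corner.
avocado + spinach: intersection lies outside the first quadrant.
strawberries + banana with both tight: 3.179 servings and 1.335 servings → $3.35.
strawberries + spinach with both tight: 2.824 servings and 1.117 servings → $3.30.
banana + spinach: the both-tight solution has a negative serving — not a feasible corner.
The minimum over all feasible corners is $3.30.

$3.30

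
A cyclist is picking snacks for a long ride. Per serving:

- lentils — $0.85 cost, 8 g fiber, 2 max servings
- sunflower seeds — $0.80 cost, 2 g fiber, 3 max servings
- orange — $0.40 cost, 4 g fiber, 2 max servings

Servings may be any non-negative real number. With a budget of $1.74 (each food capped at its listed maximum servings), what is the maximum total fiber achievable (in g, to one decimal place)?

Fiber per dollar: orange 10, lentils 9.412, sunflower seeds 2.5.
Take 2 servings of orange: spends $0.80, +8.0 g fiber (running total 8.0 g).
Take 1.106 servings of lentils: spends $0.94, +8.8 g fiber (running total 16.8 g).
Filling greedily by fiber-per-dollar is optimal for one linear limit, giving 16.8 g.

16.8 g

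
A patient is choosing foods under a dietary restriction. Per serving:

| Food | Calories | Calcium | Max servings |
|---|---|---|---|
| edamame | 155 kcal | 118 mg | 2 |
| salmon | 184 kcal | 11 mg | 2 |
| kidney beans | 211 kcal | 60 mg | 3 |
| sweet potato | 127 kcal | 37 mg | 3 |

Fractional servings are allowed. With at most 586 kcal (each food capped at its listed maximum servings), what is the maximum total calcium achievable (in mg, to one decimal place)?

316.4 mg

Calcium per kcal: edamame 0.7613, sweet potato 0.2913, kidney beans 0.2844, salmon 0.05978.
Take 2 servings of edamame: uses 310 kcal, +236.0 mg calcium (running total 236.0 mg).
Take 2.173 servings of sweet potato: uses 276 kcal, +80.4 mg calcium (running total 316.4 mg).
Greedy by best ratio exhausts the calories allowance optimally: 316.4 mg.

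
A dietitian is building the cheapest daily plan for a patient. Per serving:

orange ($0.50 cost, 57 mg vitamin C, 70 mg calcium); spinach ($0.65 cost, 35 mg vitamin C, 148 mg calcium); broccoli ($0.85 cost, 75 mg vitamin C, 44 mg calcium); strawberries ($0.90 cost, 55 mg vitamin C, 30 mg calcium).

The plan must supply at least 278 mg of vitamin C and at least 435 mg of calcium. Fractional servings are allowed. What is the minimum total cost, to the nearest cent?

orange only: max(278/57, 435/70) = 6.214 servings → $3.11.
spinach only: max(278/35, 435/148) = 7.943 servings → $5.16.
broccoli only: max(278/75, 435/44) = 9.886 servings → $8.40.
strawberries only: max(278/55, 435/30) = 14.5 servings → $13.05.
orange + spinach with both tight: 4.33 servings and 0.8912 servings → $2.74.
orange + broccoli with both targets exact would need a negative amount; discard.
orange + strawberries: intersection lies outside the first quadrant.
spinach + broccoli with both tight: 2.133 servings and 2.711 servings → $3.69.
spinach + strawberries with both tight: 2.198 servings and 3.656 servings → $4.72.
broccoli + strawberries with both targets exact would need a negative amount; discard.
Cheapest feasible corner: $2.74.

$2.74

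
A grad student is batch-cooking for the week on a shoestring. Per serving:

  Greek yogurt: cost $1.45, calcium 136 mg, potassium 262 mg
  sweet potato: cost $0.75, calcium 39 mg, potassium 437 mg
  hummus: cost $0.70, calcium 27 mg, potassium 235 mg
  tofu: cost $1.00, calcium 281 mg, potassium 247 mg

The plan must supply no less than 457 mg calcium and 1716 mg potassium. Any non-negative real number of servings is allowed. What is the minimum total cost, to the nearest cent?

$3.62

With two linear requirements the optimum uses one or two foods; enumerate the corners.
Greek yogurt only: max(457/136, 1716/262) = 6.55 servings → $9.50.
sweet potato only: max(457/39, 1716/437) = 11.72 servings → $8.79.
hummus only: max(457/27, 1716/235) = 16.93 servings → $11.85.
tofu only: max(457/281, 1716/247) = 6.947 servings → $6.95.
Greek yogurt + sweet potato with both tight: 2.698 servings and 2.309 servings → $5.64.
Greek yogurt + hummus with both tight: 2.454 servings and 4.567 servings → $6.75.
Greek yogurt + tofu with both targets exact would need a negative amount; discard.
sweet potato + hummus: intersection lies outside the first quadrant.
sweet potato + tofu with both tight: 3.264 servings and 1.173 servings → $3.62.
hummus + tofu with both tight: 6.221 servings and 1.029 servings → $5.38.
Cheapest feasible corner: $3.62.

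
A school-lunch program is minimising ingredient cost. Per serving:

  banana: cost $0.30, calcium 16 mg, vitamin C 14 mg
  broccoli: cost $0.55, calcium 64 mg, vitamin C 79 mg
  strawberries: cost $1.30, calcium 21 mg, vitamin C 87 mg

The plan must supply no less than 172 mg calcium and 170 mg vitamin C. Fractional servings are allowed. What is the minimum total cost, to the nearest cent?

Compare the cost at each extreme point of the feasible region.
banana only: max(172/16, 170/14) = 12.14 servings → $3.64.
broccoli only: max(172/64, 170/79) = 2.688 servings → $1.48.
strawberries only: max(172/21, 170/87) = 8.19 servings → $10.65.
banana + broccoli with both tight: 7.359 servings and 0.8478 servings → $2.67.
banana + strawberries with both tight: 10.38 servings and 0.2842 servings → $3.48.
broccoli + strawberries: intersection lies outside the first quadrant.
The minimum over all feasible corners is $1.48.

$1.48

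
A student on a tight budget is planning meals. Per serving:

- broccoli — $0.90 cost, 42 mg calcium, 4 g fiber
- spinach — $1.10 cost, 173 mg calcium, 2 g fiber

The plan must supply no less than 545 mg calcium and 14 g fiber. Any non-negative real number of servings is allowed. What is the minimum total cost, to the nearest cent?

$4.85

The cheapest plan sits at a corner of the feasible region — with two constraints it uses at most two foods.
broccoli only: max(545/42, 14/4) = 12.98 servings → $11.68.
spinach only: max(545/173, 14/2) = 7 servings → $7.70.
broccoli + spinach with both tight: 2.191 servings and 2.618 servings → $4.85.
Cheapest feasible corner: $4.85.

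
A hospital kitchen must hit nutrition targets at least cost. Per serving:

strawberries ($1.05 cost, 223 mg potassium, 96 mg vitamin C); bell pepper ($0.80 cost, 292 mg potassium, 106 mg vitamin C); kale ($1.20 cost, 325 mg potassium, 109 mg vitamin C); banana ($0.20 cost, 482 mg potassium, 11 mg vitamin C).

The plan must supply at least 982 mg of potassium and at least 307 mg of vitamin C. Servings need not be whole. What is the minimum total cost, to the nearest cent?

$2.35

At the optimum either one food covers both requirements or two foods hit both targets exactly; no other combination can be cheaper.
strawberries only: max(982/223, 307/96) = 4.404 servings → $4.62.
bell pepper only: max(982/292, 307/106) = 3.363 servings → $2.69.
kale only: max(982/325, 307/109) = 3.022 servings → $3.63.
banana only: max(982/482, 307/11) = 27.91 servings → $5.58.
strawberries + bell pepper: the both-tight solution has a negative serving — not a feasible corner.
strawberries + kale: the both-tight solution has a negative serving — not a feasible corner.
strawberries + banana with both tight: 3.13 servings and 0.589 servings → $3.40.
bell pepper + kale with both targets exact would need a negative amount; discard.
bell pepper + banana with both tight: 2.865 servings and 0.3018 servings → $2.35.
kale + banana with both tight: 2.802 servings and 0.1483 servings → $3.39.
So the least-cost plan costs $2.35.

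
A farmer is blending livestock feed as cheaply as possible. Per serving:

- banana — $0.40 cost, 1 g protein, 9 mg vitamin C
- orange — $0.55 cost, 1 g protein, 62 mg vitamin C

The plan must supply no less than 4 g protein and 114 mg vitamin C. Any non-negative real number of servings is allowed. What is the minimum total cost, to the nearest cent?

$1.82

For a min-cost LP with two ≥-constraints, a basic feasible solution has at most two positive variables.
banana only: max(4/1, 114/9) = 12.67 servings → $5.07.
orange only: max(4/1, 114/62) = 4 servings → $2.20.
banana + orange with both tight: 2.528 servings and 1.472 servings → $1.82.
The minimum over all feasible corners is $1.82.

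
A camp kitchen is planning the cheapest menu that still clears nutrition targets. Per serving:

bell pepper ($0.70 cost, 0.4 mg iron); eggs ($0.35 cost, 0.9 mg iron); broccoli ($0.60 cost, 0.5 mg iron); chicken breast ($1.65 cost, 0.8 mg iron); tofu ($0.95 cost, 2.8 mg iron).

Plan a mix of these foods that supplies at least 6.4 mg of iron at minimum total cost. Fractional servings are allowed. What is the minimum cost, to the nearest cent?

$2.17

Cost per mg of iron: tofu $0.3393, eggs $0.3889, broccoli $1.2000, bell pepper $1.7500, chicken breast $2.0625.
With no serving limits, use only tofu: 6.4 mg / 2.8 mg = 2.286 servings × $0.95 = $2.17.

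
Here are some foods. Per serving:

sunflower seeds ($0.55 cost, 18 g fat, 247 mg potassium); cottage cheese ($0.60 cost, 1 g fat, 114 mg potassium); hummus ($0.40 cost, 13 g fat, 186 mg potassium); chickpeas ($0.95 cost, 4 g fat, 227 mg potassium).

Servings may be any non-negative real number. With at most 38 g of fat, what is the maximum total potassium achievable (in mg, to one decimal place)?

Potassium per g fat: cottage cheese 114, chickpeas 56.75, hummus 14.31, sunflower seeds 13.72.
With no serving limits, spend the whole fat allowance on cottage cheese: 38 g / 1 g × 114 mg = 4332.0 mg.

4332.0 mg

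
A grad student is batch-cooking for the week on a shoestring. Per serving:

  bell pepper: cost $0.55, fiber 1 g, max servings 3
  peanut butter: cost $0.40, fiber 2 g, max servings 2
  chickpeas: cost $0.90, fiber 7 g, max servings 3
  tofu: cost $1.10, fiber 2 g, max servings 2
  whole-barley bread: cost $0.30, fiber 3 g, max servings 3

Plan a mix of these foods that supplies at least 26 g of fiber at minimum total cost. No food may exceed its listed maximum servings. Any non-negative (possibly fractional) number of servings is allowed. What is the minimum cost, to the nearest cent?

$3.09

Cost per g of fiber: whole-barley bread $0.1000, chickpeas $0.1286, peanut butter $0.2000, bell pepper $0.5500, tofu $0.5500.
Take 3 servings of whole-barley bread: +9.0 g fiber for $0.90 (total $0.90, still need 17.0 g).
Take 2.429 servings of chickpeas: +17.0 g fiber for $2.19 (total $3.09, still need 0.0 g).
Greedy by cheapest-per-g is optimal for a single linear constraint, so the minimum cost is $3.09.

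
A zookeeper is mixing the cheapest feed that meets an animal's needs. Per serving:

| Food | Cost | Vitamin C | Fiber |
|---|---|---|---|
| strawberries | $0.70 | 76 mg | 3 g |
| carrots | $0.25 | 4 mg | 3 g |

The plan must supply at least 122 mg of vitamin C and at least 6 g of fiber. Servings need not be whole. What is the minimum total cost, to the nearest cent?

$1.21

Two binding constraints pin down two serving amounts, so the optimal mix uses at most two foods. The candidates are each food alone (scaled to the tighter of vitamin C/fiber) and each pair with both constraints tight.
strawberries only: max(122/76, 6/3) = 2 servings → $1.40.
carrots only: max(122/4, 6/3) = 30.5 servings → $7.62.
strawberries + carrots with both tight: 1.583 servings and 0.4167 servings → $1.21.
The minimum over all feasible corners is $1.21.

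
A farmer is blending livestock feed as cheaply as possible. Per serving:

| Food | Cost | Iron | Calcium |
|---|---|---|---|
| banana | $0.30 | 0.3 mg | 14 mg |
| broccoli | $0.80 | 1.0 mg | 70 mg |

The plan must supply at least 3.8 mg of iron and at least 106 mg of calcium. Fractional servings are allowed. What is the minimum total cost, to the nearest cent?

This is a tiny linear program; its minimum lies at a vertex of the feasible set. List the vertices and price them.
banana only: max(3.8/0.3, 106/14) = 12.67 servings → $3.80.
broccoli only: max(3.8/1.0, 106/70) = 3.8 servings → $3.04.
banana + broccoli with both targets exact would need a negative amount; discard.
Cheapest feasible corner: $3.04.

$3.04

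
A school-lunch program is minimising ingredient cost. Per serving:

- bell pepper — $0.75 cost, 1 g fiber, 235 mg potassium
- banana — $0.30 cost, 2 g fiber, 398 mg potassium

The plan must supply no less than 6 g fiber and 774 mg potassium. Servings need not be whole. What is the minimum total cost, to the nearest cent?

$0.90

bell pepper only: max(6/1, 774/235) = 6 servings → $4.50.
banana only: max(6/2, 774/398) = 3 servings → $0.90.
bell pepper + banana: the both-tight solution has a negative serving — not a feasible corner.
The minimum over all feasible corners is $0.90.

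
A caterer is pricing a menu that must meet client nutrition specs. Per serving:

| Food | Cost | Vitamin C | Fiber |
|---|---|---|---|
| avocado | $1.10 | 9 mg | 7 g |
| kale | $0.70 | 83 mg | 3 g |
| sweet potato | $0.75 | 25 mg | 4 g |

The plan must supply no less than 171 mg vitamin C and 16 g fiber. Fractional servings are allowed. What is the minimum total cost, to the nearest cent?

$2.95

avocado only: max(171/9, 16/7) = 19 servings → $20.90.
kale only: max(171/83, 16/3) = 5.333 servings → $3.73.
sweet potato only: max(171/25, 16/4) = 6.84 servings → $5.13.
avocado + kale with both tight: 1.471 servings and 1.901 servings → $2.95.
avocado + sweet potato: the both-tight solution has a negative serving — not a feasible corner.
kale + sweet potato with both tight: 1.105 servings and 3.171 servings → $3.15.
So the least-cost plan costs $2.95.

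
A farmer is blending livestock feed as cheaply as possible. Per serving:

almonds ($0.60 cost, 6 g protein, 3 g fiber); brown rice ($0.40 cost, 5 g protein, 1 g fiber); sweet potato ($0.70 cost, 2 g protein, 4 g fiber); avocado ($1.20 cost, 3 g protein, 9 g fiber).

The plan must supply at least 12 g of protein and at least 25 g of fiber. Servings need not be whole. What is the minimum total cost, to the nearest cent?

$3.48

An LP optimum is at a vertex; with two nutrient constraints at most two foods are used. Check each candidate.
almonds only: max(12/6, 25/3) = 8.333 servings → $5.00.
brown rice only: max(12/5, 25/1) = 25 servings → $10.00.
sweet potato only: max(12/2, 25/4) = 6.25 servings → $4.38.
avocado only: max(12/3, 25/9) = 4 servings → $4.80.
almonds + brown rice: the both-tight solution has a negative serving — not a feasible corner.
almonds + sweet potato: the both-tight solution has a negative serving — not a feasible corner.
almonds + avocado with both tight: 0.7333 servings and 2.533 servings → $3.48.
brown rice + sweet potato: the both-tight solution has a negative serving — not a feasible corner.
brown rice + avocado with both tight: 0.7857 servings and 2.69 servings → $3.54.
sweet potato + avocado with both tight: 5.5 servings and 0.3333 servings → $4.25.
The minimum over all feasible corners is $3.48.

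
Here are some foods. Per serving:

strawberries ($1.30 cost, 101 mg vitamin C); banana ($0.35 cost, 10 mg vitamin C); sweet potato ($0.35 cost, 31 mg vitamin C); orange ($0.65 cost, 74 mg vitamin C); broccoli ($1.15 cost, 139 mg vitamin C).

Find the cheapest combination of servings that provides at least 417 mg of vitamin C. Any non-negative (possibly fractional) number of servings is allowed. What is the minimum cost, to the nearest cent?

Cost per mg of vitamin C: broccoli $0.0083, orange $0.0088, sweet potato $0.0113, strawberries $0.0129, banana $0.0350.
With no serving limits, use only broccoli: 417 mg / 139 mg = 3 servings × $1.15 = $3.45.

$3.45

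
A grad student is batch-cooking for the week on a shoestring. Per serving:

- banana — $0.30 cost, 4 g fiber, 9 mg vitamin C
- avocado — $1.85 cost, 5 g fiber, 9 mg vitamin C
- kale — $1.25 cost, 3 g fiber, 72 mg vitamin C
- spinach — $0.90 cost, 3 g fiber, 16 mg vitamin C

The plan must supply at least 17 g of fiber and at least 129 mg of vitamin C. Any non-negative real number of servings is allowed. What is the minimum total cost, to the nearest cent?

Compare the cost at each extreme point of the feasible region.
banana only: max(17/4, 129/9) = 14.33 servings → $4.30.
avocado only: max(17/5, 129/9) = 14.33 servings → $26.52.
kale only: max(17/3, 129/72) = 5.667 servings → $7.08.
spinach only: max(17/3, 129/16) = 8.062 servings → $7.26.
banana + avocado: the both-tight solution has a negative serving — not a feasible corner.
banana + kale with both tight: 3.207 servings and 1.391 servings → $2.70.
banana + spinach with both targets exact would need a negative amount; discard.
avocado + kale with both tight: 2.514 servings and 1.477 servings → $6.50.
avocado + spinach with both targets exact would need a negative amount; discard.
kale + spinach with both tight: 0.6845 servings and 4.982 servings → $5.34.
Cheapest feasible corner: $2.70.

$2.70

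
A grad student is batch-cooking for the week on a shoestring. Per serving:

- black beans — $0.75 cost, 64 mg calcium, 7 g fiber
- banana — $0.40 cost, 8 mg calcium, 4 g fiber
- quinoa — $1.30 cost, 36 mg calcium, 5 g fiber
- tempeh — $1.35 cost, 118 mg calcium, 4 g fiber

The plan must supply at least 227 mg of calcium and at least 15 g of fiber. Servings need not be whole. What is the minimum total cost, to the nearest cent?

$2.62

A basic optimal solution has at most two foods positive. Try each food alone and each pair with both targets met exactly.
black beans only: max(227/64, 15/7) = 3.547 servings → $2.66.
banana only: max(227/8, 15/4) = 28.38 servings → $11.35.
quinoa only: max(227/36, 15/5) = 6.306 servings → $8.20.
tempeh only: max(227/118, 15/4) = 3.75 servings → $5.06.
black beans + banana: intersection lies outside the first quadrant.
black beans + quinoa: intersection lies outside the first quadrant.
black beans + tempeh with both tight: 1.512 servings and 1.104 servings → $2.62.
banana + quinoa with both targets exact would need a negative amount; discard.
banana + tempeh with both tight: 1.959 servings and 1.791 servings → $3.20.
quinoa + tempeh with both tight: 1.933 servings and 1.334 servings → $4.31.
The minimum over all feasible corners is $2.62.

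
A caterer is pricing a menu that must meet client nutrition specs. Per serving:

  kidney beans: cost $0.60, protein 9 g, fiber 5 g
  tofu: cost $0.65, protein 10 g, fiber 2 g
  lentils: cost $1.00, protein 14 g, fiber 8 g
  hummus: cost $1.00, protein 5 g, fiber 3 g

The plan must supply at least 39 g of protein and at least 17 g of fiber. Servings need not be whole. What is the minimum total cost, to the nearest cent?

kidney beans only: max(39/9, 17/5) = 4.333 servings → $2.60.
tofu only: max(39/10, 17/2) = 8.5 servings → $5.53.
lentils only: max(39/14, 17/8) = 2.786 servings → $2.79.
hummus only: max(39/5, 17/3) = 7.8 servings → $7.80.
kidney beans + tofu with both tight: 2.875 servings and 1.312 servings → $2.58.
kidney beans + lentils with both targets exact would need a negative amount; discard.
kidney beans + hummus: intersection lies outside the first quadrant.
tofu + lentils with both tight: 1.423 servings and 1.769 servings → $2.69.
tofu + hummus with both tight: 1.6 servings and 4.6 servings → $5.64.
lentils + hummus with both targets exact would need a negative amount; discard.
Cheapest feasible corner: $2.58.

$2.58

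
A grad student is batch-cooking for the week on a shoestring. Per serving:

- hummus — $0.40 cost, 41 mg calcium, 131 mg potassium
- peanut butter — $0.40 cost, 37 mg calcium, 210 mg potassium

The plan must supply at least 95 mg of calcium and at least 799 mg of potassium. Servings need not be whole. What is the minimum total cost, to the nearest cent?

Minimising a linear cost over {calcium ≥ 95, potassium ≥ 799, servings ≥ 0} — the optimum is at a vertex, using one or two foods.
hummus only: max(95/41, 799/131) = 6.099 servings → $2.44.
peanut butter only: max(95/37, 799/210) = 3.805 servings → $1.52.
hummus + peanut butter with both targets exact would need a negative amount; discard.
The minimum over all feasible corners is $1.52.

$1.52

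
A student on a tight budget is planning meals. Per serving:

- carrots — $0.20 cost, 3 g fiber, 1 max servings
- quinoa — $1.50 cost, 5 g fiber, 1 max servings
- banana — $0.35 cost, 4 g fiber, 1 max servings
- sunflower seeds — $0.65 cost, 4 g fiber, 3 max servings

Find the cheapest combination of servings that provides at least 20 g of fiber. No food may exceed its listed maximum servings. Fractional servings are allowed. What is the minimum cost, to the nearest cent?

$2.80

Cost per g of fiber: carrots $0.0667, banana $0.0875, sunflower seeds $0.1625, quinoa $0.3000.
Take 1 serving of carrots: +3.0 g fiber for $0.20 (total $0.20, still need 17.0 g).
Take 1 serving of banana: +4.0 g fiber for $0.35 (total $0.55, still need 13.0 g).
Take 3 servings of sunflower seeds: +12.0 g fiber for $1.95 (total $2.50, still need 1.0 g).
Take 0.2 servings of quinoa: +1.0 g fiber for $0.30 (total $2.80, still need 0.0 g).
Filling from the cheapest source first is optimal under one linear minimum: $2.80.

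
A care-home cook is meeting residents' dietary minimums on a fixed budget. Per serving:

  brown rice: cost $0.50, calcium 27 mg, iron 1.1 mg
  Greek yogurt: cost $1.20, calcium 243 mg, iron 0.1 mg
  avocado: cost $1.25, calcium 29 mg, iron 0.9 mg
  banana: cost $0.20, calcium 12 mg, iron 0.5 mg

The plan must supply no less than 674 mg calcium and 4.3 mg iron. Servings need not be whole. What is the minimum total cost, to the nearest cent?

$4.47

A basic optimal solution has at most two foods positive. Try each food alone and each pair with both targets met exactly.
brown rice only: max(674/27, 4.3/1.1) = 24.96 servings → $12.48.
Greek yogurt only: max(674/243, 4.3/0.1) = 43 servings → $51.60.
avocado only: max(674/29, 4.3/0.9) = 23.24 servings → $29.05.
banana only: max(674/12, 4.3/0.5) = 56.17 servings → $11.23.
brown rice + Greek yogurt with both tight: 3.694 servings and 2.363 servings → $4.68.
brown rice + avocado: the both-tight solution has a negative serving — not a feasible corner.
brown rice + banana with both targets exact would need a negative amount; discard.
Greek yogurt + avocado with both tight: 2.233 servings and 4.53 servings → $8.34.
Greek yogurt + banana with both tight: 2.372 servings and 8.126 servings → $4.47.
avocado + banana with both targets exact would need a negative amount; discard.
So the least-cost plan costs $4.47.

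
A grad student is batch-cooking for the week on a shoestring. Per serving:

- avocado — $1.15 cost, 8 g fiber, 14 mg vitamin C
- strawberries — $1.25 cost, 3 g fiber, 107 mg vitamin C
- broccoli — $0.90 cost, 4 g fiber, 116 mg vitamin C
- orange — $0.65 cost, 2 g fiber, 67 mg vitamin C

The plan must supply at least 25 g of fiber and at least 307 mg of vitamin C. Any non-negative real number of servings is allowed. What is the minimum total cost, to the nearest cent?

$4.38

Check every corner: each single food scaled to meet both minima, and each pair solved so both constraints bind.
avocado only: max(25/8, 307/14) = 21.93 servings → $25.22.
strawberries only: max(25/3, 307/107) = 8.333 servings → $10.42.
broccoli only: max(25/4, 307/116) = 6.25 servings → $5.62.
orange only: max(25/2, 307/67) = 12.5 servings → $8.12.
avocado + strawberries with both tight: 2.155 servings and 2.587 servings → $5.71.
avocado + broccoli with both tight: 1.917 servings and 2.415 servings → $4.38.
avocado + orange with both tight: 2.089 servings and 4.146 servings → $5.10.
strawberries + broccoli: the both-tight solution has a negative serving — not a feasible corner.
strawberries + orange: intersection lies outside the first quadrant.
broccoli + orange: intersection lies outside the first quadrant.
The minimum over all feasible corners is $4.38.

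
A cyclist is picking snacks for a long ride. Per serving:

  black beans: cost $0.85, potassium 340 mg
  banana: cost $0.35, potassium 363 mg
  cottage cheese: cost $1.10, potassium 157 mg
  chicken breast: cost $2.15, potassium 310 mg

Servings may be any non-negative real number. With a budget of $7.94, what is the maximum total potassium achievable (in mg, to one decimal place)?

Potassium per dollar: banana 1037, black beans 400, chicken breast 144.2, cottage cheese 142.7.
With no serving limits, spend the whole cost allowance on banana: $7.94 / $0.35 × 363 mg = 8234.9 mg.

8234.9 mg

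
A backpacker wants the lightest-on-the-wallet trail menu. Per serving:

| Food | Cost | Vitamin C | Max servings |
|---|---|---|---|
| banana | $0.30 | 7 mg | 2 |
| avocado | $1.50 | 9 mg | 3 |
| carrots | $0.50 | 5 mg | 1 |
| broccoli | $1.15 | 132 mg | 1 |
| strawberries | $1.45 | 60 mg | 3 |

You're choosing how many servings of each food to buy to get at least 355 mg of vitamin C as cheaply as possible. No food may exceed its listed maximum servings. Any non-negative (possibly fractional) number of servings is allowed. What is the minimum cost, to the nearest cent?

$10.60

Cost per mg of vitamin C: broccoli $0.0087, strawberries $0.0242, banana $0.0429, carrots $0.1000, avocado $0.1667.
Take 1 serving of broccoli: +132.0 mg vitamin C for $1.15 (total $1.15, still need 223.0 mg).
Take 3 servings of strawberries: +180.0 mg vitamin C for $4.35 (total $5.50, still need 43.0 mg).
Take 2 servings of banana: +14.0 mg vitamin C for $0.60 (total $6.10, still need 29.0 mg).
Take 1 serving of carrots: +5.0 mg vitamin C for $0.50 (total $6.60, still need 24.0 mg).
Take 2.667 servings of avocado: +24.0 mg vitamin C for $4.00 (total $10.60, still need 0.0 mg).
Greedy by cheapest-per-mg is optimal for a single linear constraint, so the minimum cost is $10.60.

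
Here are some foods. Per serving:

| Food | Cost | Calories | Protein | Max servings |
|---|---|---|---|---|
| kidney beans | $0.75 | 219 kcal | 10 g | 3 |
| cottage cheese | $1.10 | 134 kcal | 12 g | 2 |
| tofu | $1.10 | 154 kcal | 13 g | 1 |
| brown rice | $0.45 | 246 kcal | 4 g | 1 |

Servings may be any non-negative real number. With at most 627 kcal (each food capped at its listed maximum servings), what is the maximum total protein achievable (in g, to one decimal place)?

Protein per kcal: cottage cheese 0.08955, tofu 0.08442, kidney beans 0.04566, brown rice 0.01626.
Take 2 servings of cottage cheese: uses 268 kcal, +24.0 g protein (running total 24.0 g).
Take 1 serving of tofu: uses 154 kcal, +13.0 g protein (running total 37.0 g).
Take 0.9361 servings of kidney beans: uses 205 kcal, +9.4 g protein (running total 46.4 g).
Greedy by best ratio exhausts the calories allowance optimally: 46.4 g.

46.4 g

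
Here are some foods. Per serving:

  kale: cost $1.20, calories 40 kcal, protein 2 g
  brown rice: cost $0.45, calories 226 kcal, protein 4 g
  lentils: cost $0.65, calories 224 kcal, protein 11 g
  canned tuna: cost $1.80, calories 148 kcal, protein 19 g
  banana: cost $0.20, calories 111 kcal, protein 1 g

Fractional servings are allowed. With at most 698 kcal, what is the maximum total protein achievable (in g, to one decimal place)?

89.6 g

Protein per kcal: canned tuna 0.1284, kale 0.05, lentils 0.04911, brown rice 0.0177, banana 0.009009.
With no serving limits, spend the whole calories allowance on canned tuna: 698 kcal / 148 kcal × 19 g = 89.6 g.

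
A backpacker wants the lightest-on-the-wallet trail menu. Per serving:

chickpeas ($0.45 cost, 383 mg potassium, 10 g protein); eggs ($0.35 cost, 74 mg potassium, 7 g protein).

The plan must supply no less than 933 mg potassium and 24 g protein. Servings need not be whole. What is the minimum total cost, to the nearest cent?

$1.10

A basic optimal solution has at most two foods positive. Try each food alone and each pair with both targets met exactly.
chickpeas only: max(933/383, 24/10) = 2.436 servings → $1.10.
eggs only: max(933/74, 24/7) = 12.61 servings → $4.41.
chickpeas + eggs: the both-tight solution has a negative serving — not a feasible corner.
Cheapest feasible corner: $1.10.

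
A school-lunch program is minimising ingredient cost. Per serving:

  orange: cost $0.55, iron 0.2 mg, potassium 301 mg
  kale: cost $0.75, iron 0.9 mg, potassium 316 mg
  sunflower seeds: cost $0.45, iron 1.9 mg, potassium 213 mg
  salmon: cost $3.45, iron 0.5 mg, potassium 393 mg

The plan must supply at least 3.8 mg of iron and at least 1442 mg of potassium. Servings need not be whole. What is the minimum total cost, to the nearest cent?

Minimising a linear cost over {iron ≥ 3.8, potassium ≥ 1442, servings ≥ 0} — the optimum is at a vertex, using one or two foods.
orange only: max(3.8/0.2, 1442/301) = 19 servings → $10.45.
kale only: max(3.8/0.9, 1442/316) = 4.563 servings → $3.42.
sunflower seeds only: max(3.8/1.9, 1442/213) = 6.77 servings → $3.05.
salmon only: max(3.8/0.5, 1442/393) = 7.6 servings → $26.22.
orange + kale with both tight: 0.467 servings and 4.118 servings → $3.35.
orange + sunflower seeds with both tight: 3.647 servings and 1.616 servings → $2.73.
orange + salmon: the both-tight solution has a negative serving — not a feasible corner.
kale + sunflower seeds: intersection lies outside the first quadrant.
kale + salmon with both tight: 3.947 servings and 0.4957 servings → $4.67.
sunflower seeds + salmon with both tight: 1.206 servings and 3.015 servings → $10.95.
So the least-cost plan costs $2.73.

$2.73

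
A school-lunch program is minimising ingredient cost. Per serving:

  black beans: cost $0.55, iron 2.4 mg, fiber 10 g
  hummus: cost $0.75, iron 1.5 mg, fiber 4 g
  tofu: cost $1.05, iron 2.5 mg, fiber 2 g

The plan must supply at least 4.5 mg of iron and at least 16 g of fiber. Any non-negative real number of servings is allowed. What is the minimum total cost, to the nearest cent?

$1.03

The cheapest plan sits at a corner of the feasible region — with two constraints it uses at most two foods.
black beans only: max(4.5/2.4, 16/10) = 1.875 servings → $1.03.
hummus only: max(4.5/1.5, 16/4) = 4 servings → $3.00.
tofu only: max(4.5/2.5, 16/2) = 8 servings → $8.40.
black beans + hummus with both tight: 1.111 servings and 1.222 servings → $1.53.
black beans + tofu with both tight: 1.535 servings and 0.3267 servings → $1.19.
hummus + tofu with both targets exact would need a negative amount; discard.
The minimum over all feasible corners is $1.03.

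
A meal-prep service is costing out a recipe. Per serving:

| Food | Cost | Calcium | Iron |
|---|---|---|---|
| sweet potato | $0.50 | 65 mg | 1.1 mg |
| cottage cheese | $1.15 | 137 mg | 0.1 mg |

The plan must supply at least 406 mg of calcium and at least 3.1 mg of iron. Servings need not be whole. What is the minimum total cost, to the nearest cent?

The cheapest plan sits at a corner of the feasible region — with two constraints it uses at most two foods.
sweet potato only: max(406/65, 3.1/1.1) = 6.246 servings → $3.12.
cottage cheese only: max(406/137, 3.1/0.1) = 31 servings → $35.65.
sweet potato + cottage cheese with both tight: 2.664 servings and 1.7 servings → $3.29.
So the least-cost plan costs $3.12.

$3.12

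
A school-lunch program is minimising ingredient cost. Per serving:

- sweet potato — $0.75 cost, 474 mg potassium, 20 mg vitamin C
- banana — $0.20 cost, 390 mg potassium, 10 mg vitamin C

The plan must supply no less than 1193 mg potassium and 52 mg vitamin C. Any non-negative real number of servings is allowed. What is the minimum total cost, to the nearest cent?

An LP optimum is at a vertex; with two nutrient constraints at most two foods are used. Check each candidate.
sweet potato only: max(1193/474, 52/20) = 2.6 servings → $1.95.
banana only: max(1193/390, 52/10) = 5.2 servings → $1.04.
sweet potato + banana with both targets exact would need a negative amount; discard.
So the least-cost plan costs $1.04.

$1.04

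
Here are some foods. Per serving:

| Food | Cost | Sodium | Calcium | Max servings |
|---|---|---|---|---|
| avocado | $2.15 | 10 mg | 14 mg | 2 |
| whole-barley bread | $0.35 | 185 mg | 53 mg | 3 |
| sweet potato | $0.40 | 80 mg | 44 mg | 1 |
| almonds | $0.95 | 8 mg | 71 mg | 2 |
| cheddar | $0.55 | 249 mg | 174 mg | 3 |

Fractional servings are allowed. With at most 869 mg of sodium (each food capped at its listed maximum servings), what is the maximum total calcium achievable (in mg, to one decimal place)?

737.7 mg

Calcium per mg sodium: almonds 8.875, avocado 1.4, cheddar 0.6988, sweet potato 0.55, whole-barley bread 0.2865.
Take 2 servings of almonds: uses 16 mg sodium, +142.0 mg calcium (running total 142.0 mg).
Take 2 servings of avocado: uses 20 mg sodium, +28.0 mg calcium (running total 170.0 mg).
Take 3 servings of cheddar: uses 747 mg sodium, +522.0 mg calcium (running total 692.0 mg).
Take 1 serving of sweet potato: uses 80 mg sodium, +44.0 mg calcium (running total 736.0 mg).
Take 0.03243 servings of whole-barley bread: uses 6 mg sodium, +1.7 mg calcium (running total 737.7 mg).
Filling greedily by calcium-per-mg sodium is optimal for one linear limit, giving 737.7 mg.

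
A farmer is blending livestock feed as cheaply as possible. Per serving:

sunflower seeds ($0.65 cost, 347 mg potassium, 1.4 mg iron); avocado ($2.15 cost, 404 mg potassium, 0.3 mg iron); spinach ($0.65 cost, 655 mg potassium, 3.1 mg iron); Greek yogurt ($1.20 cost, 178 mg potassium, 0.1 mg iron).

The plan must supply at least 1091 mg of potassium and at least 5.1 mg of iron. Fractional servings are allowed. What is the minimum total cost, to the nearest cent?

A basic optimal solution has at most two foods positive. Try each food alone and each pair with both targets met exactly.
sunflower seeds only: max(1091/347, 5.1/1.4) = 3.643 servings → $2.37.
avocado only: max(1091/404, 5.1/0.3) = 17 servings → $36.55.
spinach only: max(1091/655, 5.1/3.1) = 1.666 servings → $1.08.
Greek yogurt only: max(1091/178, 5.1/0.1) = 51 servings → $61.20.
sunflower seeds + avocado with both targets exact would need a negative amount; discard.
sunflower seeds + spinach with both tight: 0.2621 servings and 1.527 servings → $1.16.
sunflower seeds + Greek yogurt with both targets exact would need a negative amount; discard.
avocado + spinach with both tight: 0.0394 servings and 1.641 servings → $1.15.
avocado + Greek yogurt with both targets exact would need a negative amount; discard.
spinach + Greek yogurt with both tight: 1.642 servings and 0.08554 servings → $1.17.
The minimum over all feasible corners is $1.08.

$1.08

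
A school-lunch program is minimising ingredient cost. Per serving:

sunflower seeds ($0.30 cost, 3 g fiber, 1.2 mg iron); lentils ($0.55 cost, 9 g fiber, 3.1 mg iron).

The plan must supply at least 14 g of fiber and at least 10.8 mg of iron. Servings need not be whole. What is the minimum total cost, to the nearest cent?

$1.92

With two linear requirements the optimum uses one or two foods; enumerate the corners.
sunflower seeds only: max(14/3, 10.8/1.2) = 9 servings → $2.70.
lentils only: max(14/9, 10.8/3.1) = 3.484 servings → $1.92.
sunflower seeds + lentils: intersection lies outside the first quadrant.
So the least-cost plan costs $1.92.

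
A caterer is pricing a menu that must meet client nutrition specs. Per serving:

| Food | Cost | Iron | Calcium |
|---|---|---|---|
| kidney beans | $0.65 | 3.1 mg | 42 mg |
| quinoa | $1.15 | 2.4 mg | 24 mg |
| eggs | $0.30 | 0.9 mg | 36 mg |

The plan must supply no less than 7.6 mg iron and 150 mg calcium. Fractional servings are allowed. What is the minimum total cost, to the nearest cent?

With two linear requirements the optimum uses one or two foods; enumerate the corners.
kidney beans only: max(7.6/3.1, 150/42) = 3.571 servings → $2.32.
quinoa only: max(7.6/2.4, 150/24) = 6.25 servings → $7.19.
eggs only: max(7.6/0.9, 150/36) = 8.444 servings → $2.53.
kidney beans + quinoa with both targets exact would need a negative amount; discard.
kidney beans + eggs with both tight: 1.878 servings and 1.976 servings → $1.81.
quinoa + eggs with both tight: 2.139 servings and 2.741 servings → $3.28.
Cheapest feasible corner: $1.81.

$1.81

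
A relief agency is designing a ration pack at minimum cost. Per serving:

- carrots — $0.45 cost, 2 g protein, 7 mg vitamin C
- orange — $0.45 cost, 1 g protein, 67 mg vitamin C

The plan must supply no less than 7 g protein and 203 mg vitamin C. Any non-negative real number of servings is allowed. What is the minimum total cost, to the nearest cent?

At the optimum either one food covers both requirements or two foods hit both targets exactly; no other combination can be cheaper.
carrots only: max(7/2, 203/7) = 29 servings → $13.05.
orange only: max(7/1, 203/67) = 7 servings → $3.15.
carrots + orange with both tight: 2.094 servings and 2.811 servings → $2.21.
So the least-cost plan costs $2.21.

$2.21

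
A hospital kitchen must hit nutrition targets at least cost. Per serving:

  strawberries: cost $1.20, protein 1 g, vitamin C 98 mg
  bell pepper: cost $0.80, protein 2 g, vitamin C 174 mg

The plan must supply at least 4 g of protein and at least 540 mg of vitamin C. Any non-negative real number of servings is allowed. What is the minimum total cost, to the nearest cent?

$2.48

Minimising a linear cost over {protein ≥ 4, vitamin C ≥ 540, servings ≥ 0} — the optimum is at a vertex, using one or two foods.
strawberries only: max(4/1, 540/98) = 5.51 servings → $6.61.
bell pepper only: max(4/2, 540/174) = 3.103 servings → $2.48.
strawberries + bell pepper with both targets exact would need a negative amount; discard.
The minimum over all feasible corners is $2.48.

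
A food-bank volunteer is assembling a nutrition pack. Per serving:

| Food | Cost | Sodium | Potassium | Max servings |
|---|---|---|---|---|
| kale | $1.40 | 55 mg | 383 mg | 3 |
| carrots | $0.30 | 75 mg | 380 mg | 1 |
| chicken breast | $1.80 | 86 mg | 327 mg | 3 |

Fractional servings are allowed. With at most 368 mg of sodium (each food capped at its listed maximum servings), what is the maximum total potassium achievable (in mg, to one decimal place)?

Potassium per mg sodium: kale 6.964, carrots 5.067, chicken breast 3.802.
Take 3 servings of kale: uses 165 mg sodium, +1149.0 mg potassium (running total 1149.0 mg).
Take 1 serving of carrots: uses 75 mg sodium, +380.0 mg potassium (running total 1529.0 mg).
Take 1.488 servings of chicken breast: uses 128 mg sodium, +486.7 mg potassium (running total 2015.7 mg).
Filling greedily by potassium-per-mg sodium is optimal for one linear limit, giving 2015.7 mg.

2015.7 mg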